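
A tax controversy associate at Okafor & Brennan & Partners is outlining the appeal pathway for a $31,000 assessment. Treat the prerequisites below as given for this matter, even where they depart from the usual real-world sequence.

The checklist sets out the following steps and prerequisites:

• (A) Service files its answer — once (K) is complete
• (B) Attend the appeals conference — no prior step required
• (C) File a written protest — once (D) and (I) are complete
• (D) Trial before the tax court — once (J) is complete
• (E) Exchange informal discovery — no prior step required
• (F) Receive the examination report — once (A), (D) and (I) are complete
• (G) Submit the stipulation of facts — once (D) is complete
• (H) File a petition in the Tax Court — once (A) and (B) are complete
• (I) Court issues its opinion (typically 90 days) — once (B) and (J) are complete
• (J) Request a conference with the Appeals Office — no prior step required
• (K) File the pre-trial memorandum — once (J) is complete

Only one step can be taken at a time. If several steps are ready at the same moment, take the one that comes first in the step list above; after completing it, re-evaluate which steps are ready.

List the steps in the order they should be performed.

Nothing is required for (B), (E) and (J). (B) is listed earlier → (B) first.
Now (E) and (J) have their prerequisites met. (E) is listed earlier, so (E) next.
Next only (J) has its prerequisites met → (J).
(D), (I) and (K) are all available; (D) is listed earlier → (D).
(G), (I) and (K) are all available; (G) is listed earlier → (G).
Ready: (I) and (K). (I) is listed earlier → (I).
(C) now also ready, so the ready set is {(C), (K)}; (C) is listed earlier → (C).
(K) is the only step now ready → (K).
(A) is the only step now ready → (A).
Now (F) and (H) have their prerequisites met. (F) is listed earlier, so (F) next.
That leaves (H) as the only ready step → (H).

(B), (E), (J), (D), (G), (I), (C), (K), (A), (F), (H)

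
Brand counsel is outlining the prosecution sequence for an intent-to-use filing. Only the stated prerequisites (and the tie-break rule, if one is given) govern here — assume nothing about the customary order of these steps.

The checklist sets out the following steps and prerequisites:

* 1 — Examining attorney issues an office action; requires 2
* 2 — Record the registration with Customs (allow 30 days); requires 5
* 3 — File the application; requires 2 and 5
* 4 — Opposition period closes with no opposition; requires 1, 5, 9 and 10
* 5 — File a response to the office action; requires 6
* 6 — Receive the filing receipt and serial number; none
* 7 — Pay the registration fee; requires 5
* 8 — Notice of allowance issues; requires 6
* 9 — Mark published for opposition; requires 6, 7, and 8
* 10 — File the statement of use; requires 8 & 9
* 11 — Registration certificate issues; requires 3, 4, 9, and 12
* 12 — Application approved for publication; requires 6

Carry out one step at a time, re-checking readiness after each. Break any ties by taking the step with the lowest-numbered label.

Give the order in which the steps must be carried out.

6 5 2 1 3 7 8 9 10 4 12 11

6 has no prerequisites → 6 first.
Now 5, 8 and 12 have their prerequisites met. 5 has the earlier label, so 5 next.
2 and 7 now also ready, so the ready set is {2, 7, 8, 12}; 2 has the earlier label → 2.
1 and 3 now also ready, so the ready set is {1, 3, 7, 8, 12}; 1 has the earlier label → 1.
Ready: 3, 7, 8 and 12. 3 has the earlier label → 3.
Ready: 7, 8 and 12. 7 has the earlier label → 7.
8 and 12 are both available; 8 has the earlier label → 8.
9 now also ready, so the ready set is {9, 12}; 9 has the earlier label → 9.
10 now also ready, so the ready set is {10, 12}; 10 has the earlier label → 10.
Ready: 4 and 12. 4 has the earlier label → 4.
Next only 12 has its prerequisites met → 12.
11 needed 3, 4, 9 and 12, now all done → 11.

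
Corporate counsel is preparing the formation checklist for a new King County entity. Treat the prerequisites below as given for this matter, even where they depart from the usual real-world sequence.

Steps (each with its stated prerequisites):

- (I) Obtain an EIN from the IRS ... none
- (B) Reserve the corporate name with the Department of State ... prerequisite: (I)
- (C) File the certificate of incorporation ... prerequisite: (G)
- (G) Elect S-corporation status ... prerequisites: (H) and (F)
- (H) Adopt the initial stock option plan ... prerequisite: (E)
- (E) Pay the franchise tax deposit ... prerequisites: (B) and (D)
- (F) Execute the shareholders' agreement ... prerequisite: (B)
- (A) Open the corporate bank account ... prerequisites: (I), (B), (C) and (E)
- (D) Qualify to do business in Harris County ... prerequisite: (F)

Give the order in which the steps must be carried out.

(I) is the only step with nothing outstanding, so it goes first.
(B) needed (I), now all done → (B).
That leaves (F) as the only ready step → (F).
(D) needed (F), now all done → (D).
(E) needed (B) and (D), now all done → (E).
(H) is the only step now ready → (H).
(G) needed (H) and (F), now all done → (G).
(C) needed (G), now all done → (C).
(A) needed (I), (B), (C) and (E), now all done → (A).

(I), (B), (F), (D), (E), (H), (G), (C), (A)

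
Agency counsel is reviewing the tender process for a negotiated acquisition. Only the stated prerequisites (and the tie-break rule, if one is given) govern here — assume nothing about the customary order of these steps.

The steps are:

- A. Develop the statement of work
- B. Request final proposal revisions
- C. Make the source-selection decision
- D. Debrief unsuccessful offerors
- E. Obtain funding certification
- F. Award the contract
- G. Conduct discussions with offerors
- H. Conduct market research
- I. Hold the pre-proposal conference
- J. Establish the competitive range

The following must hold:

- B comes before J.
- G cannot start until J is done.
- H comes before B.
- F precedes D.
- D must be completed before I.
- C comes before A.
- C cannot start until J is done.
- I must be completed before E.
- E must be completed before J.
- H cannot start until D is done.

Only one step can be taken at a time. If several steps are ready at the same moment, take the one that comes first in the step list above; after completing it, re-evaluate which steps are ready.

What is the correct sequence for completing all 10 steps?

Only F has no prerequisites, so it is first.
Next only D has its prerequisites met → D.
H and I are both available; H is listed earlier → H.
B now also ready, so the ready set is {B, I}; B is listed earlier → B.
That leaves I as the only ready step → I.
E is the only step now ready → E.
That leaves J as the only ready step → J.
Ready: C and G. C is listed earlier → C.
A now also ready, so the ready set is {A, G}; A is listed earlier → A.
That leaves G as the only ready step → G.

F → D → H → B → I → E → J → C → A → G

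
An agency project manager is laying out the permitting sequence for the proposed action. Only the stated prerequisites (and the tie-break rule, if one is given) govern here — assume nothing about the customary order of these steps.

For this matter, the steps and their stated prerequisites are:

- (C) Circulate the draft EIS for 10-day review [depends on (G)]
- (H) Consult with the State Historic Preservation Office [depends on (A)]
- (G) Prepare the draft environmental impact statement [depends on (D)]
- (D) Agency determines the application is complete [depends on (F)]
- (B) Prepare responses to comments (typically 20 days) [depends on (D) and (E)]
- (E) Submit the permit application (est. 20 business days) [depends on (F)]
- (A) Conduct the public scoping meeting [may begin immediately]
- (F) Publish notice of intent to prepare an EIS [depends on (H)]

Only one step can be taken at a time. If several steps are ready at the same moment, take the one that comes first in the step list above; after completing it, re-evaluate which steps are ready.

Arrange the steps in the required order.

(A) has no prerequisites → (A) first.
That leaves (H) as the only ready step → (H).
That leaves (F) as the only ready step → (F).
(D) and (E) are both available; (D) is listed earlier → (D).
Ready: (G) and (E). (G) is listed earlier → (G).
(C) and (E) are both available; (C) is listed earlier → (C).
(E) needed (F), now all done → (E).
(B) needed (D) and (E), now all done → (B).

(A), (H), (F), (D), (G), (C), (E), (B)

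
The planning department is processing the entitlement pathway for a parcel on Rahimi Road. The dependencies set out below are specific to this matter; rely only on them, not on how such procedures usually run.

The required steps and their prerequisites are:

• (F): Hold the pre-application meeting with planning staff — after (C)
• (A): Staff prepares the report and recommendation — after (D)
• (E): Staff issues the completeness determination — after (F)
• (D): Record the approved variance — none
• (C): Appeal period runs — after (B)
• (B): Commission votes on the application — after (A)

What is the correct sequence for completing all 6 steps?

(D) has no prerequisites → (D) first.
Next only (A) has its prerequisites met → (A).
That leaves (B) as the only ready step → (B).
(C) needed (B), now all done → (C).
That leaves (F) as the only ready step → (F).
(E) is the only step now ready → (E).

(D), (A), (B), (C), (F), (E)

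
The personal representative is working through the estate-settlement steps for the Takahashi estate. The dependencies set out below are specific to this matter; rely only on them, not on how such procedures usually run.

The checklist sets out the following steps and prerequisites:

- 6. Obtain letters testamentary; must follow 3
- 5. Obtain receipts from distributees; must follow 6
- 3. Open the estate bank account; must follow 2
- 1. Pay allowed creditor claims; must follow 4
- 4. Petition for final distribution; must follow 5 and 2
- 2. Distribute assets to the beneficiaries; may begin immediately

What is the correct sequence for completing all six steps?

2 3 6 5 4 1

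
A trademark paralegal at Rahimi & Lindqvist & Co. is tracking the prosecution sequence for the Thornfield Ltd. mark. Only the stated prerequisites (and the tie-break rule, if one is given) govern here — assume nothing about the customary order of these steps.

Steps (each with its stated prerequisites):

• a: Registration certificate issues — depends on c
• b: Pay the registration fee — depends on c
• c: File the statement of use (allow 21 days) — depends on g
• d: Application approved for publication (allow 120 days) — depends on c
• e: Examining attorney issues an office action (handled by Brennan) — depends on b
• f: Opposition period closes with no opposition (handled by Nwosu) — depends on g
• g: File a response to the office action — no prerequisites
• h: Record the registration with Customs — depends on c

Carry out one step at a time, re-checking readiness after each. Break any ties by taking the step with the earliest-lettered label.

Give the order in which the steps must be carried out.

g → c → a → b → d → e → f → h

g is the only step with nothing outstanding, so it goes first.
c and f are both available; c has the earlier label → c.
Ready: a, b, d, f and h. a has the earlier label → a.
Ready: b, d, f and h. b has the earlier label → b.
e now also ready, so the ready set is {d, e, f, h}; d has the earlier label → d.
Now e, f and h have their prerequisites met. e has the earlier label, so e next.
f and h are both available; f has the earlier label → f.
That leaves h as the only ready step → h.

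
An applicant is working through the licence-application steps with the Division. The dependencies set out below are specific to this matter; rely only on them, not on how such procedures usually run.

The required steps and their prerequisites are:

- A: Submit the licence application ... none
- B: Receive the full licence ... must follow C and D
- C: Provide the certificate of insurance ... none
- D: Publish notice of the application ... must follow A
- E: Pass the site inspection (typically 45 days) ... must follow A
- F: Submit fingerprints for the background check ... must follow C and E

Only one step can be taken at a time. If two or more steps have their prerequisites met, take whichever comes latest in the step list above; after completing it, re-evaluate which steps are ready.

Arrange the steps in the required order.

C A E F D B

Nothing is required for C and A. C is listed later → C first.
A is the only step now ready → A.
Ready: E and D. E is listed later → E.
F now also ready, so the ready set is {F, D}; F is listed later → F.
Next only D has its prerequisites met → D.
Next only B has its prerequisites met → B.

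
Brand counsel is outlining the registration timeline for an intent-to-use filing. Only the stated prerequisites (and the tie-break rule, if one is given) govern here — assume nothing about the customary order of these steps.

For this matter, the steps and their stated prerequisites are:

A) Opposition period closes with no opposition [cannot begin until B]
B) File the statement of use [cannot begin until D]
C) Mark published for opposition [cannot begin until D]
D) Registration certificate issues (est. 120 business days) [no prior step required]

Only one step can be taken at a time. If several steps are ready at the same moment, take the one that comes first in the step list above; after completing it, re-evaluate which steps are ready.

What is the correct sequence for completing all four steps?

Only D has no prerequisites, so it is first.
Now B and C have their prerequisites met. B is listed earlier, so B next.
A now also ready, so the ready set is {A, C}; A is listed earlier → A.
C is the only step now ready → C.

D → B → A → C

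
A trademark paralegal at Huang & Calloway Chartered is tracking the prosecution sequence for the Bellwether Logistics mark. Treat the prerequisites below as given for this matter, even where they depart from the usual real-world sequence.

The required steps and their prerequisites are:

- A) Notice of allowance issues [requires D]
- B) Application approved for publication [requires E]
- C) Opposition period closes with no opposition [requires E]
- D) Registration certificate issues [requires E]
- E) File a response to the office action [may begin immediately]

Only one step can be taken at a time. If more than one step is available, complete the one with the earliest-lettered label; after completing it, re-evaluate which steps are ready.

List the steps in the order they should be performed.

E B C D A

E is the only step with nothing outstanding, so it goes first.
B, C and D are all available; B has the earlier label → B.
C and D are both available; C has the earlier label → C.
That leaves D as the only ready step → D.
A needed D, now all done → A.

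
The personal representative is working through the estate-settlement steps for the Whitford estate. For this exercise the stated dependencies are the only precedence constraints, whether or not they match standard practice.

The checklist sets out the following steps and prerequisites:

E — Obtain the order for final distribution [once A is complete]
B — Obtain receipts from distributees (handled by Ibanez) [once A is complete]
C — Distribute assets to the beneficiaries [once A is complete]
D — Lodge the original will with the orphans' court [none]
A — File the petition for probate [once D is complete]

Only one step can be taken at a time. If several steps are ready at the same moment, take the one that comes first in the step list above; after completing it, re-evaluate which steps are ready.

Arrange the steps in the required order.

D has no prerequisites → D first.
Next only A has its prerequisites met → A.
Ready: E, B and C. E is listed earlier → E.
Ready: B and C. B is listed earlier → B.
C needed A, now all done → C.

D, A, E, B, C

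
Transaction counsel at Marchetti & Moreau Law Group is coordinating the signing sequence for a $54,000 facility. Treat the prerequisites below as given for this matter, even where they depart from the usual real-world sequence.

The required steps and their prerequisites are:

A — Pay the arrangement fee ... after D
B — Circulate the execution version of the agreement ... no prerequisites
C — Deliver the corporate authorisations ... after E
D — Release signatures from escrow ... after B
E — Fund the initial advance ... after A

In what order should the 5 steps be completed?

B D A E C

Only B has no prerequisites, so it is first.
D is the only step now ready → D.
A is the only step now ready → A.
E needed A, now all done → E.
That leaves C as the only ready step → C.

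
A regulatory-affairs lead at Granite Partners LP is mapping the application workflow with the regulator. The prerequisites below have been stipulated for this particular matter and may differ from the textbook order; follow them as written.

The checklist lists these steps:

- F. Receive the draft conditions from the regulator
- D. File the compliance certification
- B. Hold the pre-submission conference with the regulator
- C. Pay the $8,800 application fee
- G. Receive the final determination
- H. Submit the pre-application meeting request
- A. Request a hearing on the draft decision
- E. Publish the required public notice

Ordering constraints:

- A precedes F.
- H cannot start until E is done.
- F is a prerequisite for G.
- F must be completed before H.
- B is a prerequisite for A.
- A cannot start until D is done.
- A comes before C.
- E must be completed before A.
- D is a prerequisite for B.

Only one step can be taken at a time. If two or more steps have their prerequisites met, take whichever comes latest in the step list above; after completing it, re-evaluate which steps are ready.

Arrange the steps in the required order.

E → D → B → A → C → F → H → G

Nothing is required for E and D. E is listed later → E first.
Next only D has its prerequisites met → D.
That leaves B as the only ready step → B.
A needed E, B and D, now all done → A.
C and F are both available; C is listed later → C.
Next only F has its prerequisites met → F.
H and G are both available; H is listed later → H.
G is the only step now ready → G.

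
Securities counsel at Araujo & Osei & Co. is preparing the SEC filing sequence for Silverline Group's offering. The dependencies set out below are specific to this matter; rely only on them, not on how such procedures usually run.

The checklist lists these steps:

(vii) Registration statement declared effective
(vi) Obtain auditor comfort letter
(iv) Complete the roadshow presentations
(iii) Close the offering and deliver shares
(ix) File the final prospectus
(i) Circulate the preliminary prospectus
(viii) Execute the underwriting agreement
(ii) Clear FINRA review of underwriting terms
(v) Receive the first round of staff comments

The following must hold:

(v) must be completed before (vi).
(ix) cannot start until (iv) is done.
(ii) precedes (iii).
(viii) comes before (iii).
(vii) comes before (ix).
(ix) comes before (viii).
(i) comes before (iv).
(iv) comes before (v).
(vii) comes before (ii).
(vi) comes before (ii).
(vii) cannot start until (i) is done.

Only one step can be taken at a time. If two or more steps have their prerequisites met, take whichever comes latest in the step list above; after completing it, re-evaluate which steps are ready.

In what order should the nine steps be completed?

(i) (iv) (v) (vi) (vii) (ii) (ix) (viii) (iii)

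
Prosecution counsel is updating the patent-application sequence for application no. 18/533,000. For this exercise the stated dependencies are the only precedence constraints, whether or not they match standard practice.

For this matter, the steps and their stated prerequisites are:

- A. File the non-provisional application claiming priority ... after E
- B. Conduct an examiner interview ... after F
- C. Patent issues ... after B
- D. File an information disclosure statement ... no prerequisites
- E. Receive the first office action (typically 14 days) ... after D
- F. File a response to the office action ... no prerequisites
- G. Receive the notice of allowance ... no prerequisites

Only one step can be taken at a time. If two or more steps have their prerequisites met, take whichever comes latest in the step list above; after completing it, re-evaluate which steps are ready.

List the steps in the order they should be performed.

G F D E B C A

G, F and D have no prerequisites; G is listed later, so G is first.
F and D are both available; F is listed later → F.
D and B are both available; D is listed later → D.
Now E and B have their prerequisites met. E is listed later, so E next.
Ready: B and A. B is listed later → B.
C now also ready, so the ready set is {C, A}; C is listed later → C.
A needed E, now all done → A.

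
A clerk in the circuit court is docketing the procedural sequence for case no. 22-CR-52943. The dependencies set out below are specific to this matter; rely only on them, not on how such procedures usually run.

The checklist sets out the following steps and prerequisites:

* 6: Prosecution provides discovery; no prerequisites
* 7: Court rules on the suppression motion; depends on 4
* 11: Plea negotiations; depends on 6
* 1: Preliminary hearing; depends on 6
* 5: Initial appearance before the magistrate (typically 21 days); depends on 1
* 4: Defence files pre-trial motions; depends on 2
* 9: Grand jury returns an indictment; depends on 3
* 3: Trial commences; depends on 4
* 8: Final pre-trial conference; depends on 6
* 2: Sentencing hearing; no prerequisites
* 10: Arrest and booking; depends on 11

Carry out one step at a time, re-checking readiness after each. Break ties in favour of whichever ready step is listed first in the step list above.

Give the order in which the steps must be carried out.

6 11 1 5 8 2 4 7 3 9 10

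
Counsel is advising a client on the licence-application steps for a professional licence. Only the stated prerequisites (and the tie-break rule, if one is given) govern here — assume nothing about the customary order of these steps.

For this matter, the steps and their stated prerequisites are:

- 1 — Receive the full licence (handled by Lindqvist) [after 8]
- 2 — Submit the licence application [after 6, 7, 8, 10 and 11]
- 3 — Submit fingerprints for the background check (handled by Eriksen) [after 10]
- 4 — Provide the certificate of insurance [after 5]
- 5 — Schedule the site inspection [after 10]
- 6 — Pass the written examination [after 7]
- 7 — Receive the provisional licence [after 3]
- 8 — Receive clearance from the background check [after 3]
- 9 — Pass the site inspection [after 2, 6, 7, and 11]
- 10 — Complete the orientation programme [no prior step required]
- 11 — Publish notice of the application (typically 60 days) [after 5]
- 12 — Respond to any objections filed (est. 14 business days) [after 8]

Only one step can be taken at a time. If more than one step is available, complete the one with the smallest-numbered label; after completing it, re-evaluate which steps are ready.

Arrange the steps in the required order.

10 has no prerequisites → 10 first.
3 and 5 are both available; 3 has the earlier label → 3.
5, 7 and 8 are all available; 5 has the earlier label → 5.
Ready: 4, 7, 8 and 11. 4 has the earlier label → 4.
7, 8 and 11 are all available; 7 has the earlier label → 7.
6 now also ready, so the ready set is {6, 8, 11}; 6 has the earlier label → 6.
8 and 11 are both available; 8 has the earlier label → 8.
Ready: 1, 11 and 12. 1 has the earlier label → 1.
Ready: 11 and 12. 11 has the earlier label → 11.
Ready: 2 and 12. 2 has the earlier label → 2.
Ready: 9 and 12. 9 has the earlier label → 9.
12 is the only step now ready → 12.

10, 3, 5, 4, 7, 6, 8, 1, 11, 2, 9, 12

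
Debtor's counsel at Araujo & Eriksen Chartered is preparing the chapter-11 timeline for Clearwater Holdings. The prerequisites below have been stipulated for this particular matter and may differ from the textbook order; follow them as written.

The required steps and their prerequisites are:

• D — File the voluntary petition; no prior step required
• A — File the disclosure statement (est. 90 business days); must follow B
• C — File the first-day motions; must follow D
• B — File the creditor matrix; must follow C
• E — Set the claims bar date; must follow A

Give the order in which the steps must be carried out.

D → C → B → A → E

Only D has no prerequisites, so it is first.
C needed D, now all done → C.
B needed C, now all done → B.
A needed B, now all done → A.
E is the only step now ready → E.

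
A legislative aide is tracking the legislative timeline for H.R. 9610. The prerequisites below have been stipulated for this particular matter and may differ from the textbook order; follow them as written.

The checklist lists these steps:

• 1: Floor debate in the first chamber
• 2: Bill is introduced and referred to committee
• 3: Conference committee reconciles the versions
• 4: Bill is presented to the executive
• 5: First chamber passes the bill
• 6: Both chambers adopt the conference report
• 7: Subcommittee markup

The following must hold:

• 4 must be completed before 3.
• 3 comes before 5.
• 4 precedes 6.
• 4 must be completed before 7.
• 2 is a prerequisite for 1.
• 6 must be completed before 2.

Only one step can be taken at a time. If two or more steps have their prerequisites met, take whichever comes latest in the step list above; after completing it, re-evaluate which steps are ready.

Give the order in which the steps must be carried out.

4 7 6 3 5 2 1

Only 4 has no prerequisites, so it is first.
Ready: 7, 6 and 3. 7 is listed later → 7.
Now 6 and 3 have their prerequisites met. 6 is listed later, so 6 next.
Now 3 and 2 have their prerequisites met. 3 is listed later, so 3 next.
5 and 2 are both available; 5 is listed later → 5.
That leaves 2 as the only ready step → 2.
1 needed 2, now all done → 1.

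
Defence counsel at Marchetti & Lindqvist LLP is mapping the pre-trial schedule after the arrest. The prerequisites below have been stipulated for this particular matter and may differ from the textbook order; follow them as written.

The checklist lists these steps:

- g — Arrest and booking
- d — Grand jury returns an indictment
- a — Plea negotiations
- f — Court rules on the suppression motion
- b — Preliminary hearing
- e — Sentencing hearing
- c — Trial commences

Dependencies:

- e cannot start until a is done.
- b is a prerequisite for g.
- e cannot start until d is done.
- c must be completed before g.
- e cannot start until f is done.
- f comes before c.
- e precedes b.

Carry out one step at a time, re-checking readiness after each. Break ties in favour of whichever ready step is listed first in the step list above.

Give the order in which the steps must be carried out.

d, a, f, e, b, c, g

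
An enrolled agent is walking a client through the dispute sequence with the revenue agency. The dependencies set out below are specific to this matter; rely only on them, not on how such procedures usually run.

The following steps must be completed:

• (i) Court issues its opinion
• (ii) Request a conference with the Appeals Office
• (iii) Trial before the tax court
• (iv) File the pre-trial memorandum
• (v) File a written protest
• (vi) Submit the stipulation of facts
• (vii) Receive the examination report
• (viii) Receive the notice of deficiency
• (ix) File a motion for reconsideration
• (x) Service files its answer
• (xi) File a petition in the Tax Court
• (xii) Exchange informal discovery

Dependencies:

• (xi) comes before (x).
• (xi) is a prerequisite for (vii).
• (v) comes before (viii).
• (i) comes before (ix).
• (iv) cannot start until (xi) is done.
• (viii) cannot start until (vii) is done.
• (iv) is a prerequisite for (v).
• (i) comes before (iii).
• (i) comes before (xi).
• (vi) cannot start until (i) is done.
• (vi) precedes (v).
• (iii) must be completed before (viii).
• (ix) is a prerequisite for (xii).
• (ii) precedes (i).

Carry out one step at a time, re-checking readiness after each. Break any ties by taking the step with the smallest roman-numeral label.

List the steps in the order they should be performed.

(ii), (i), (iii), (vi), (ix), (xi), (iv), (v), (vii), (viii), (x), (xii)

Only (ii) has no prerequisites, so it is first.
That leaves (i) as the only ready step → (i).
Now (iii), (vi), (ix) and (xi) have their prerequisites met. (iii) has the earlier label, so (iii) next.
(vi), (ix) and (xi) are all available; (vi) has the earlier label → (vi).
Ready: (ix) and (xi). (ix) has the earlier label → (ix).
(xi) and (xii) are both available; (xi) has the earlier label → (xi).
Now (iv), (vii), (x) and (xii) have their prerequisites met. (iv) has the earlier label, so (iv) next.
(v), (vii), (x) and (xii) are all available; (v) has the earlier label → (v).
(vii), (x) and (xii) are all available; (vii) has the earlier label → (vii).
(viii) now also ready, so the ready set is {(viii), (x), (xii)}; (viii) has the earlier label → (viii).
Ready: (x) and (xii). (x) has the earlier label → (x).
(xii) is the only step now ready → (xii).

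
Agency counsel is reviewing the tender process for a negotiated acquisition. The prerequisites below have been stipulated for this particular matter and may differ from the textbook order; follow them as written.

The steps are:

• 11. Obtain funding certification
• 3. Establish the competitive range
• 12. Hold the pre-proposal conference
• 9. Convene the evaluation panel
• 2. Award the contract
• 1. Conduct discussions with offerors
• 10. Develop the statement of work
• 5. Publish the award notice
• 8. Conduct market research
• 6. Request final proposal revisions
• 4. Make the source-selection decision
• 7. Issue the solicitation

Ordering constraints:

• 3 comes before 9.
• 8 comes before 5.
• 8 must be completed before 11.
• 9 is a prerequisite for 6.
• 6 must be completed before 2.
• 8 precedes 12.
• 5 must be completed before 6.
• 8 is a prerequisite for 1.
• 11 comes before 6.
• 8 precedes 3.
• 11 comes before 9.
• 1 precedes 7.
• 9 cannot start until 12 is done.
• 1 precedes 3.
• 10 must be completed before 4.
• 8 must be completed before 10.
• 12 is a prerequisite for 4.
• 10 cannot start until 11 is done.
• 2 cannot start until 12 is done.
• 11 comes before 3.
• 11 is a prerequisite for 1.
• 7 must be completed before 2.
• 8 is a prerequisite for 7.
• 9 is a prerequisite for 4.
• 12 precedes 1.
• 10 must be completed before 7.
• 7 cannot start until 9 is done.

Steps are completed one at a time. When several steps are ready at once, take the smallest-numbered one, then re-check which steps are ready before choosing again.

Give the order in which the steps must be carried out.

8 has no prerequisites → 8 first.
Ready: 5, 11 and 12. 5 has the earlier label → 5.
Now 11 and 12 have their prerequisites met. 11 has the earlier label, so 11 next.
Now 10 and 12 have their prerequisites met. 10 has the earlier label, so 10 next.
12 is the only step now ready → 12.
Next only 1 has its prerequisites met → 1.
Next only 3 has its prerequisites met → 3.
That leaves 9 as the only ready step → 9.
4, 6 and 7 are all available; 4 has the earlier label → 4.
Now 6 and 7 have their prerequisites met. 6 has the earlier label, so 6 next.
That leaves 7 as the only ready step → 7.
2 needed 6, 7 and 12, now all done → 2.

8 5 11 10 12 1 3 9 4 6 7 2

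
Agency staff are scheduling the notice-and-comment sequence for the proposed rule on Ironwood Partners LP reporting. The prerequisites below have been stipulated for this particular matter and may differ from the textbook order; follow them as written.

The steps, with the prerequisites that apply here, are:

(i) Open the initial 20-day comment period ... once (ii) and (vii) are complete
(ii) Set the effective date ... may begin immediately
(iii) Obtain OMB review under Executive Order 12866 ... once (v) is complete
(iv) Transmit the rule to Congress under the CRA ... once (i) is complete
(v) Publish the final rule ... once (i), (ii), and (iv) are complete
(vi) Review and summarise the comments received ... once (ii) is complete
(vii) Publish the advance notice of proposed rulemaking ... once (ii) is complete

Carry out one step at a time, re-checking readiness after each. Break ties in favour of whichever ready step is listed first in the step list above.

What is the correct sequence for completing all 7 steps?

(ii) has no prerequisites → (ii) first.
Ready: (vi) and (vii). (vi) is listed earlier → (vi).
That leaves (vii) as the only ready step → (vii).
(i) is the only step now ready → (i).
Next only (iv) has its prerequisites met → (iv).
(v) is the only step now ready → (v).
Next only (iii) has its prerequisites met → (iii).

(ii) → (vi) → (vii) → (i) → (iv) → (v) → (iii)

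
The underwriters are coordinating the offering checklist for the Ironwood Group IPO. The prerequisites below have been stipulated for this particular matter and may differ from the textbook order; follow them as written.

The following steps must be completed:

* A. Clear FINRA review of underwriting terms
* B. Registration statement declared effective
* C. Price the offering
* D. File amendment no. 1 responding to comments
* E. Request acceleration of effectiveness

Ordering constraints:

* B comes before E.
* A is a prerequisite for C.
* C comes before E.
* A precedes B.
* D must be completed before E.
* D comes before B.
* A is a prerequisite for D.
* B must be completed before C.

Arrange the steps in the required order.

Only A has no prerequisites, so it is first.
D needed A, now all done → D.
B needed A and D, now all done → B.
That leaves C as the only ready step → C.
Next only E has its prerequisites met → E.

A, D, B, C, E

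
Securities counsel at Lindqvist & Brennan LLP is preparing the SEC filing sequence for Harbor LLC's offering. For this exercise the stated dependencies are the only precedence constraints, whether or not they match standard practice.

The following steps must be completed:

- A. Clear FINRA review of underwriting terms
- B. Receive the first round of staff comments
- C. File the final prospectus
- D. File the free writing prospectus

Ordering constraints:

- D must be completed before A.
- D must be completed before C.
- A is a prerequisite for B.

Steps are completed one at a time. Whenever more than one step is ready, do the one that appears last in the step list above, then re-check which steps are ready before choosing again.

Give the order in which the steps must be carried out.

Only D has no prerequisites, so it is first.
Now C and A have their prerequisites met. C is listed later, so C next.
A needed D, now all done → A.
B is the only step now ready → B.

D, C, A, B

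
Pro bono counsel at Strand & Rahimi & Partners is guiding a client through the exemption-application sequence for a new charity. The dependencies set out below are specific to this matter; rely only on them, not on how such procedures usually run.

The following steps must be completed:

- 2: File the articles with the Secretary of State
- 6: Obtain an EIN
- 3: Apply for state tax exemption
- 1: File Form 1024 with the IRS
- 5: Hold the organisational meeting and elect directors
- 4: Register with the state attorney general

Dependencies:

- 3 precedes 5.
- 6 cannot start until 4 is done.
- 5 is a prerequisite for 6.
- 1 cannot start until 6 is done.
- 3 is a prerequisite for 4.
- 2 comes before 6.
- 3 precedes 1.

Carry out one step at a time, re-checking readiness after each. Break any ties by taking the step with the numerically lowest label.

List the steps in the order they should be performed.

Nothing is required for 2 and 3. 2 has the earlier label → 2 first.
That leaves 3 as the only ready step → 3.
4 and 5 are both available; 4 has the earlier label → 4.
5 needed 3, now all done → 5.
6 is the only step now ready → 6.
Next only 1 has its prerequisites met → 1.

2 3 4 5 6 1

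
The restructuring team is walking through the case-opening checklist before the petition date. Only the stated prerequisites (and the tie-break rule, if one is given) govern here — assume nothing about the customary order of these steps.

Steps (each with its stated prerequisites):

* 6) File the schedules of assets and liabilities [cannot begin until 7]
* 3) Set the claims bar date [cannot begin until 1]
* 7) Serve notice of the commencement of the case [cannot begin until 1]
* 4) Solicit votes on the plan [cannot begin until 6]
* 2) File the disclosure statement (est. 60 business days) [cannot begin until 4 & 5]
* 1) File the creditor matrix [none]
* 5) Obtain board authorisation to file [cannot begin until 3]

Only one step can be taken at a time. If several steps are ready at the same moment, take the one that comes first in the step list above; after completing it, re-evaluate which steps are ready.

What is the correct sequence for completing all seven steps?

1 has no prerequisites → 1 first.
3 and 7 are both available; 3 is listed earlier → 3.
Now 7 and 5 have their prerequisites met. 7 is listed earlier, so 7 next.
6 now also ready, so the ready set is {6, 5}; 6 is listed earlier → 6.
Ready: 4 and 5. 4 is listed earlier → 4.
That leaves 5 as the only ready step → 5.
2 needed 4 and 5, now all done → 2.

1, 3, 7, 6, 4, 5, 2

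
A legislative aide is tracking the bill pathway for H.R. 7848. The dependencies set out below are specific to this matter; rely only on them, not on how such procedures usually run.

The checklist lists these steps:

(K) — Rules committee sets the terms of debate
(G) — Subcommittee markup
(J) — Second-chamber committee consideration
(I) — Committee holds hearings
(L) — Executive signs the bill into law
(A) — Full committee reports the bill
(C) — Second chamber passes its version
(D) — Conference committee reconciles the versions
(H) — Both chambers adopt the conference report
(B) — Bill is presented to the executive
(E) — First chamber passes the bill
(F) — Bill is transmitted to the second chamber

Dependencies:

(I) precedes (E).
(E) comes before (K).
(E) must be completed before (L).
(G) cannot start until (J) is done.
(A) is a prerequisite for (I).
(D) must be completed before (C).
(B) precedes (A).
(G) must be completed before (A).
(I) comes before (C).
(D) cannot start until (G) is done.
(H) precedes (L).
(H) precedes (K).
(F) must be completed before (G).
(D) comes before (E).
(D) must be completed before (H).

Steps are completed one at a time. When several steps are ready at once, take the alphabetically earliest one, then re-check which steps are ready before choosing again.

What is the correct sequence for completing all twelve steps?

(B) (F) (J) (G) (A) (D) (H) (I) (C) (E) (K) (L)

Nothing is required for (B), (F) and (J). (B) has the earlier label → (B) first.
Ready: (F) and (J). (F) has the earlier label → (F).
That leaves (J) as the only ready step → (J).
(G) needed (F) and (J), now all done → (G).
(A) and (D) are both available; (A) has the earlier label → (A).
Ready: (D) and (I). (D) has the earlier label → (D).
(H) now also ready, so the ready set is {(H), (I)}; (H) has the earlier label → (H).
Next only (I) has its prerequisites met → (I).
Now (C) and (E) have their prerequisites met. (C) has the earlier label, so (C) next.
(E) is the only step now ready → (E).
Ready: (K) and (L). (K) has the earlier label → (K).
Next only (L) has its prerequisites met → (L).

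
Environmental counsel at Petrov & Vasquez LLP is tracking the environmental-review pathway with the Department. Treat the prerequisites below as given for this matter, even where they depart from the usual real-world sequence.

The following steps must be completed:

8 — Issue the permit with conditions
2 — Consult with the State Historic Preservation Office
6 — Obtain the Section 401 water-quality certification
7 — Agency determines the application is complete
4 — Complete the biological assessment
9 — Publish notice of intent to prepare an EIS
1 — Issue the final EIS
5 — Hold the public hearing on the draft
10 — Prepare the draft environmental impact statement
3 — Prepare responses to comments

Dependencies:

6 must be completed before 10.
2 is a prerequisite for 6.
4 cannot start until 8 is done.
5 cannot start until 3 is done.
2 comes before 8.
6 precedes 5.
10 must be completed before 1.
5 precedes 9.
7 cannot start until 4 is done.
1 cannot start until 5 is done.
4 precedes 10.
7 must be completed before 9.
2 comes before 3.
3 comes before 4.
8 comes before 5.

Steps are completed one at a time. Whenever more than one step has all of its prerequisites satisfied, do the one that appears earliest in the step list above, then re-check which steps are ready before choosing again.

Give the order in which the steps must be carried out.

2 → 8 → 6 → 3 → 4 → 7 → 5 → 9 → 10 → 1

2 has no prerequisites → 2 first.
Ready: 8, 6 and 3. 8 is listed earlier → 8.
Now 6 and 3 have their prerequisites met. 6 is listed earlier, so 6 next.
3 is the only step now ready → 3.
4 and 5 are both available; 4 is listed earlier → 4.
7 and 10 now also ready, so the ready set is {7, 5, 10}; 7 is listed earlier → 7.
Ready: 5 and 10. 5 is listed earlier → 5.
Now 9 and 10 have their prerequisites met. 9 is listed earlier, so 9 next.
10 is the only step now ready → 10.
1 needed 5 and 10, now all done → 1.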